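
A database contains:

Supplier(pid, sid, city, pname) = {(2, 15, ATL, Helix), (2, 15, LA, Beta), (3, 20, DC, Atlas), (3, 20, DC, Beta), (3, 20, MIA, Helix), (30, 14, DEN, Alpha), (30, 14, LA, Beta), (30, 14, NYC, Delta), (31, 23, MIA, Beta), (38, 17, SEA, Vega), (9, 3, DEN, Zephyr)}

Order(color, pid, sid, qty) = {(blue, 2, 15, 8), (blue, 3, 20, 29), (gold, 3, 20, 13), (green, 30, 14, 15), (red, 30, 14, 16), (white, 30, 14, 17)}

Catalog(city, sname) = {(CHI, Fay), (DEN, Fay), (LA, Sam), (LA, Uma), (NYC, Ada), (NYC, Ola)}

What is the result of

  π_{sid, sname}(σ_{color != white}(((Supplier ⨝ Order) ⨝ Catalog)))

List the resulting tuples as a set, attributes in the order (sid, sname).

Natural join on pid, sid: {(2, 15, ATL, Helix, blue, 8), (2, 15, LA, Beta, blue, 8), (3, 20, DC, Atlas, blue, 29), (3, 20, DC, Atlas, gold, 13), (3, 20, DC, Beta, blue, 29), (3, 20, DC, Beta, gold, 13), (3, 20, MIA, Helix, blue, 29), (3, 20, MIA, Helix, gold, 13), (30, 14, DEN, Alpha, green, 15), (30, 14, DEN, Alpha, red, 16), (30, 14, DEN, Alpha, white, 17), (30, 14, LA, Beta, green, 15), (30, 14, LA, Beta, red, 16), (30, 14, LA, Beta, white, 17), (30, 14, NYC, Delta, green, 15), (30, 14, NYC, Delta, red, 16), (30, 14, NYC, Delta, white, 17)}
Natural join on city: {(2, 15, LA, Beta, blue, 8, Sam), (2, 15, LA, Beta, blue, 8, Uma), (30, 14, DEN, Alpha, green, 15, Fay), (30, 14, DEN, Alpha, red, 16, Fay), (30, 14, DEN, Alpha, white, 17, Fay), (30, 14, LA, Beta, green, 15, Sam), (30, 14, LA, Beta, green, 15, Uma), (30, 14, LA, Beta, red, 16, Sam), (30, 14, LA, Beta, red, 16, Uma), (30, 14, LA, Beta, white, 17, Sam), (30, 14, LA, Beta, white, 17, Uma), (30, 14, NYC, Delta, green, 15, Ada), (30, 14, NYC, Delta, green, 15, Ola), (30, 14, NYC, Delta, red, 16, Ada), (30, 14, NYC, Delta, red, 16, Ola), (30, 14, NYC, Delta, white, 17, Ada), (30, 14, NYC, Delta, white, 17, Ola)}
Apply σ_{color != white}; surviving tuples: {(2, 15, LA, Beta, blue, 8, Sam), (2, 15, LA, Beta, blue, 8, Uma), (30, 14, DEN, Alpha, green, 15, Fay), (30, 14, DEN, Alpha, red, 16, Fay), (30, 14, LA, Beta, green, 15, Sam), (30, 14, LA, Beta, green, 15, Uma), (30, 14, LA, Beta, red, 16, Sam), (30, 14, LA, Beta, red, 16, Uma), (30, 14, NYC, Delta, green, 15, Ada), (30, 14, NYC, Delta, green, 15, Ola), (30, 14, NYC, Delta, red, 16, Ada), (30, 14, NYC, Delta, red, 16, Ola)}
π_{sid, sname} gives {(14, Ada), (14, Fay), (14, Ola), (14, Sam), (14, Uma), (15, Sam), (15, Uma)} (5 duplicate(s) eliminated).

{(14, Ada), (14, Fay), (14, Ola), (14, Sam), (14, Uma), (15, Sam), (15, Uma)}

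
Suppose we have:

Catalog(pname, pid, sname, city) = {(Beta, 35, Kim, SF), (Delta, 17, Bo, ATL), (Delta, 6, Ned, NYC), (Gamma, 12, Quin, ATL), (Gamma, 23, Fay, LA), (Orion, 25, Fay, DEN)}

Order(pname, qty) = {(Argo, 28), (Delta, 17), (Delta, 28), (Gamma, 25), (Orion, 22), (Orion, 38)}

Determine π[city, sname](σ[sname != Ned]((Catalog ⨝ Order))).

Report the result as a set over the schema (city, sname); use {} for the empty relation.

Joining Catalog and Order on pname yields {(Delta, 17, Bo, ATL, 17), (Delta, 17, Bo, ATL, 28), (Delta, 6, Ned, NYC, 17), (Delta, 6, Ned, NYC, 28), (Gamma, 12, Quin, ATL, 25), (Gamma, 23, Fay, LA, 25), (Orion, 25, Fay, DEN, 22), (Orion, 25, Fay, DEN, 38)}.
Selection sname != Ned: {(Delta, 17, Bo, ATL, 17), (Delta, 17, Bo, ATL, 28), (Gamma, 12, Quin, ATL, 25), (Gamma, 23, Fay, LA, 25), (Orion, 25, Fay, DEN, 22), (Orion, 25, Fay, DEN, 38)}
Keep only column(s) city, sname (2 duplicate(s) eliminated): {(ATL, Bo), (ATL, Quin), (DEN, Fay), (LA, Fay)}

{(ATL, Bo), (ATL, Quin), (DEN, Fay), (LA, Fay)}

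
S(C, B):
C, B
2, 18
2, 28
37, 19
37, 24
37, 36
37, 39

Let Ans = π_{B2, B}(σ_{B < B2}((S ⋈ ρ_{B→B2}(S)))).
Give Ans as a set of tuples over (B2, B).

{(24, 19), (28, 18), (36, 19), (36, 24), (39, 19), (39, 24), (39, 36)}

ρ[B→B2]: schema becomes (C, B2); tuples unchanged.
S ⋈ ρ_{B→B2}(S) (natural join on C): {(2, 18, 18), (2, 18, 28), (2, 28, 18), (2, 28, 28), (37, 19, 19), (37, 19, 24), (37, 19, 36), (37, 19, 39), (37, 24, 19), (37, 24, 24), (37, 24, 36), (37, 24, 39), (37, 36, 19), (37, 36, 24), (37, 36, 36), (37, 36, 39), (37, 39, 19), (37, 39, 24), (37, 39, 36), (37, 39, 39)}
Apply σ_{B < B2}; surviving tuples: {(2, 18, 28), (37, 19, 24), (37, 19, 36), (37, 19, 39), (37, 24, 36), (37, 24, 39), (37, 36, 39)}
Keep only column(s) B2, B: {(24, 19), (28, 18), (36, 19), (36, 24), (39, 19), (39, 24), (39, 36)}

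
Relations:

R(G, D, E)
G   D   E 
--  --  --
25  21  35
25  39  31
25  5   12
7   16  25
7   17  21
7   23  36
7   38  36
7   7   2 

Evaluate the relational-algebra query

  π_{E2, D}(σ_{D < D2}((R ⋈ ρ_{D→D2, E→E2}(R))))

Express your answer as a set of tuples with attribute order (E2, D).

{(21, 16), (21, 7), (25, 7), (31, 21), (31, 5), (35, 5), (36, 16), (36, 17), (36, 23), (36, 7)}

ρ[D→D2, E→E2]: schema becomes (G, D2, E2); tuples unchanged.
Natural join on G: {(25, 21, 35, 21, 35), (25, 21, 35, 39, 31), (25, 21, 35, 5, 12), (25, 39, 31, 21, 35), (25, 39, 31, 39, 31), (25, 39, 31, 5, 12), (25, 5, 12, 21, 35), (25, 5, 12, 39, 31), (25, 5, 12, 5, 12), (7, 16, 25, 16, 25), (7, 16, 25, 17, 21), (7, 16, 25, 23, 36), (7, 16, 25, 38, 36), (7, 16, 25, 7, 2), (7, 17, 21, 16, 25), (7, 17, 21, 17, 21), (7, 17, 21, 23, 36), (7, 17, 21, 38, 36), (7, 17, 21, 7, 2), (7, 23, 36, 16, 25), (7, 23, 36, 17, 21), (7, 23, 36, 23, 36), (7, 23, 36, 38, 36), (7, 23, 36, 7, 2), (7, 38, 36, 16, 25), (7, 38, 36, 17, 21), (7, 38, 36, 23, 36), (7, 38, 36, 38, 36), (7, 38, 36, 7, 2), (7, 7, 2, 16, 25), (7, 7, 2, 17, 21), (7, 7, 2, 23, 36), (7, 7, 2, 38, 36), (7, 7, 2, 7, 2)}
σ[D < D2]: keep tuples satisfying D < D2 → {(25, 21, 35, 39, 31), (25, 5, 12, 21, 35), (25, 5, 12, 39, 31), (7, 16, 25, 17, 21), (7, 16, 25, 23, 36), (7, 16, 25, 38, 36), (7, 17, 21, 23, 36), (7, 17, 21, 38, 36), (7, 23, 36, 38, 36), (7, 7, 2, 16, 25), (7, 7, 2, 17, 21), (7, 7, 2, 23, 36), (7, 7, 2, 38, 36)}
π[E2, D]: project onto (E2, D) (3 duplicate(s) eliminated) → {(21, 16), (21, 7), (25, 7), (31, 21), (31, 5), (35, 5), (36, 16), (36, 17), (36, 23), (36, 7)}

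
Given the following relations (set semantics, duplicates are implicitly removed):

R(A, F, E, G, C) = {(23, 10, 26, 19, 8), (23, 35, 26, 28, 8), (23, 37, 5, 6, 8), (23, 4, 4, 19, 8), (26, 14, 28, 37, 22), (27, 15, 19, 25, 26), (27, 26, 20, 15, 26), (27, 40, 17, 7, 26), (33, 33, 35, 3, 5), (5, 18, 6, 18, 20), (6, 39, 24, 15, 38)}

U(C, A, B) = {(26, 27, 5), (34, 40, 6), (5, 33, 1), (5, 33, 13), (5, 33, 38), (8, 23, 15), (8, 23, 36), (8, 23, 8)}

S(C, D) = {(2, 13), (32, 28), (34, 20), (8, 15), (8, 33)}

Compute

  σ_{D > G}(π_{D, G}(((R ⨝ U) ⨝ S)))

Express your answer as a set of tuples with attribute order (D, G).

R ⋈ U (natural join on A, C): {(23, 10, 26, 19, 8, 15), (23, 10, 26, 19, 8, 36), (23, 10, 26, 19, 8, 8), (23, 35, 26, 28, 8, 15), (23, 35, 26, 28, 8, 36), (23, 35, 26, 28, 8, 8), (23, 37, 5, 6, 8, 15), (23, 37, 5, 6, 8, 36), (23, 37, 5, 6, 8, 8), (23, 4, 4, 19, 8, 15), (23, 4, 4, 19, 8, 36), (23, 4, 4, 19, 8, 8), (27, 15, 19, 25, 26, 5), (27, 26, 20, 15, 26, 5), (27, 40, 17, 7, 26, 5), (33, 33, 35, 3, 5, 1), (33, 33, 35, 3, 5, 13), (33, 33, 35, 3, 5, 38)}
(R ⨝ U) ⋈ S (natural join on C): {(23, 10, 26, 19, 8, 15, 15), (23, 10, 26, 19, 8, 15, 33), (23, 10, 26, 19, 8, 36, 15), (23, 10, 26, 19, 8, 36, 33), (23, 10, 26, 19, 8, 8, 15), (23, 10, 26, 19, 8, 8, 33), (23, 35, 26, 28, 8, 15, 15), (23, 35, 26, 28, 8, 15, 33), (23, 35, 26, 28, 8, 36, 15), (23, 35, 26, 28, 8, 36, 33), (23, 35, 26, 28, 8, 8, 15), (23, 35, 26, 28, 8, 8, 33), (23, 37, 5, 6, 8, 15, 15), (23, 37, 5, 6, 8, 15, 33), (23, 37, 5, 6, 8, 36, 15), (23, 37, 5, 6, 8, 36, 33), (23, 37, 5, 6, 8, 8, 15), (23, 37, 5, 6, 8, 8, 33), (23, 4, 4, 19, 8, 15, 15), (23, 4, 4, 19, 8, 15, 33), (23, 4, 4, 19, 8, 36, 15), (23, 4, 4, 19, 8, 36, 33), (23, 4, 4, 19, 8, 8, 15), (23, 4, 4, 19, 8, 8, 33)}
π_{D, G} gives {(15, 19), (15, 28), (15, 6), (33, 19), (33, 28), (33, 6)} (18 duplicate(s) eliminated).
Apply σ_{D > G}; surviving tuples: {(15, 6), (33, 19), (33, 28), (33, 6)}

{(15, 6), (33, 19), (33, 28), (33, 6)}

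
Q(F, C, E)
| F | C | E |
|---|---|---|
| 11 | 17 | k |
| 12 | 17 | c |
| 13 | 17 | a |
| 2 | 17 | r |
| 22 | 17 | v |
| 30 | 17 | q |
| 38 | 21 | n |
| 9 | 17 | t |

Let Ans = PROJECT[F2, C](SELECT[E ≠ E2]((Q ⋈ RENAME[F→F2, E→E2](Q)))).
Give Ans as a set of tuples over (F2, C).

{(11, 17), (12, 17), (13, 17), (2, 17), (22, 17), (30, 17), (9, 17)}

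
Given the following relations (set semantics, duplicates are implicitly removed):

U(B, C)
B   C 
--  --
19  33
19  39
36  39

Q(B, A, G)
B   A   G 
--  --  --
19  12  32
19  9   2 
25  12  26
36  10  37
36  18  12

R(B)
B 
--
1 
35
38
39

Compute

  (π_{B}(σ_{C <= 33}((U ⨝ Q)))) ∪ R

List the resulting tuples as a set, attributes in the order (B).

{1, 19, 35, 38, 39}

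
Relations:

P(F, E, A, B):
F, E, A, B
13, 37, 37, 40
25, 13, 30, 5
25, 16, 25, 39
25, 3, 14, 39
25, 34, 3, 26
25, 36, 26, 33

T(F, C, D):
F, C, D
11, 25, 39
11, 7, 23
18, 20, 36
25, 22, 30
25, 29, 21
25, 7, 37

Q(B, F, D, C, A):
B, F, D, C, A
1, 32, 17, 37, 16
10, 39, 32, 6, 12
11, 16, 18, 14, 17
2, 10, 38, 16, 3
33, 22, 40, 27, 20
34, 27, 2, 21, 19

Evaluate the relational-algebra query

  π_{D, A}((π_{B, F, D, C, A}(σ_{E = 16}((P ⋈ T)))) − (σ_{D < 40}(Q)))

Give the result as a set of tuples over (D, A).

P ⋈ T (natural join on F): {(25, 13, 30, 5, 22, 30), (25, 13, 30, 5, 29, 21), (25, 13, 30, 5, 7, 37), (25, 16, 25, 39, 22, 30), (25, 16, 25, 39, 29, 21), (25, 16, 25, 39, 7, 37), (25, 3, 14, 39, 22, 30), (25, 3, 14, 39, 29, 21), (25, 3, 14, 39, 7, 37), (25, 34, 3, 26, 22, 30), (25, 34, 3, 26, 29, 21), (25, 34, 3, 26, 7, 37), (25, 36, 26, 33, 22, 30), (25, 36, 26, 33, 29, 21), (25, 36, 26, 33, 7, 37)}
Filtering on E = 16 leaves {(25, 16, 25, 39, 22, 30), (25, 16, 25, 39, 29, 21), (25, 16, 25, 39, 7, 37)}.
π_{B, F, D, C, A} gives {(39, 25, 21, 29, 25), (39, 25, 30, 22, 25), (39, 25, 37, 7, 25)}.
Filtering on D < 40 leaves {(1, 32, 17, 37, 16), (10, 39, 32, 6, 12), (11, 16, 18, 14, 17), (2, 10, 38, 16, 3), (34, 27, 2, 21, 19)}.
Difference: {(39, 25, 21, 29, 25), (39, 25, 30, 22, 25), (39, 25, 37, 7, 25)} with {(1, 32, 17, 37, 16), (10, 39, 32, 6, 12), (11, 16, 18, 14, 17), (2, 10, 38, 16, 3), (34, 27, 2, 21, 19)} → {(39, 25, 21, 29, 25), (39, 25, 30, 22, 25), (39, 25, 37, 7, 25)}
π_{D, A} gives {(21, 25), (30, 25), (37, 25)}.

{(21, 25), (30, 25), (37, 25)}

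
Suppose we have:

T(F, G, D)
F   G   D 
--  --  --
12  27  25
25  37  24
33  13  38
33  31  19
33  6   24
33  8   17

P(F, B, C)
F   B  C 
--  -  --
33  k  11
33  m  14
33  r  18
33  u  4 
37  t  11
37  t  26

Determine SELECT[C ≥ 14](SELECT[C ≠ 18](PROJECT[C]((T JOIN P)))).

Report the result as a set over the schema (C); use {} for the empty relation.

{14}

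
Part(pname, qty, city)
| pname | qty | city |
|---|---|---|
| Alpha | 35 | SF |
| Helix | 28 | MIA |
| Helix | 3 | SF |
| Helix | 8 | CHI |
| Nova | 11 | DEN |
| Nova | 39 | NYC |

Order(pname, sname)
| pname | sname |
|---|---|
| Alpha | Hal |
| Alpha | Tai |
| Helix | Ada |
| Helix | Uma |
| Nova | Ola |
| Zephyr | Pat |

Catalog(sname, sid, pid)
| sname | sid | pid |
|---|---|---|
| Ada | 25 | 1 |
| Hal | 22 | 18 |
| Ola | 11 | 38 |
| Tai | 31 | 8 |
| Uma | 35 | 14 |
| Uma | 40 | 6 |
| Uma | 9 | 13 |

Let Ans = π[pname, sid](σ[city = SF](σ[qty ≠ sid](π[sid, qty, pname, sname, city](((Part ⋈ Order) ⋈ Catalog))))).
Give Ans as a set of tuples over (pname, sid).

{(Alpha, 22), (Alpha, 31), (Helix, 25), (Helix, 35), (Helix, 40), (Helix, 9)}

Part ⋈ Order (natural join on pname): {(Alpha, 35, SF, Hal), (Alpha, 35, SF, Tai), (Helix, 28, MIA, Ada), (Helix, 28, MIA, Uma), (Helix, 3, SF, Ada), (Helix, 3, SF, Uma), (Helix, 8, CHI, Ada), (Helix, 8, CHI, Uma), (Nova, 11, DEN, Ola), (Nova, 39, NYC, Ola)}
(Part ⋈ Order) ⋈ Catalog (natural join on sname): {(Alpha, 35, SF, Hal, 22, 18), (Alpha, 35, SF, Tai, 31, 8), (Helix, 28, MIA, Ada, 25, 1), (Helix, 28, MIA, Uma, 35, 14), (Helix, 28, MIA, Uma, 40, 6), (Helix, 28, MIA, Uma, 9, 13), (Helix, 3, SF, Ada, 25, 1), (Helix, 3, SF, Uma, 35, 14), (Helix, 3, SF, Uma, 40, 6), (Helix, 3, SF, Uma, 9, 13), (Helix, 8, CHI, Ada, 25, 1), (Helix, 8, CHI, Uma, 35, 14), (Helix, 8, CHI, Uma, 40, 6), (Helix, 8, CHI, Uma, 9, 13), (Nova, 11, DEN, Ola, 11, 38), (Nova, 39, NYC, Ola, 11, 38)}
Projecting to sid, qty, pname, sname, city: {(11, 11, Nova, Ola, DEN), (11, 39, Nova, Ola, NYC), (22, 35, Alpha, Hal, SF), (25, 28, Helix, Ada, MIA), (25, 3, Helix, Ada, SF), (25, 8, Helix, Ada, CHI), (31, 35, Alpha, Tai, SF), (35, 28, Helix, Uma, MIA), (35, 3, Helix, Uma, SF), (35, 8, Helix, Uma, CHI), (40, 28, Helix, Uma, MIA), (40, 3, Helix, Uma, SF), (40, 8, Helix, Uma, CHI), (9, 28, Helix, Uma, MIA), (9, 3, Helix, Uma, SF), (9, 8, Helix, Uma, CHI)}
Apply σ_{qty ≠ sid}; surviving tuples: {(11, 39, Nova, Ola, NYC), (22, 35, Alpha, Hal, SF), (25, 28, Helix, Ada, MIA), (25, 3, Helix, Ada, SF), (25, 8, Helix, Ada, CHI), (31, 35, Alpha, Tai, SF), (35, 28, Helix, Uma, MIA), (35, 3, Helix, Uma, SF), (35, 8, Helix, Uma, CHI), (40, 28, Helix, Uma, MIA), (40, 3, Helix, Uma, SF), (40, 8, Helix, Uma, CHI), (9, 28, Helix, Uma, MIA), (9, 3, Helix, Uma, SF), (9, 8, Helix, Uma, CHI)}
Apply σ_{city = SF}; surviving tuples: {(22, 35, Alpha, Hal, SF), (25, 3, Helix, Ada, SF), (31, 35, Alpha, Tai, SF), (35, 3, Helix, Uma, SF), (40, 3, Helix, Uma, SF), (9, 3, Helix, Uma, SF)}
Projecting to pname, sid: {(Alpha, 22), (Alpha, 31), (Helix, 25), (Helix, 35), (Helix, 40), (Helix, 9)}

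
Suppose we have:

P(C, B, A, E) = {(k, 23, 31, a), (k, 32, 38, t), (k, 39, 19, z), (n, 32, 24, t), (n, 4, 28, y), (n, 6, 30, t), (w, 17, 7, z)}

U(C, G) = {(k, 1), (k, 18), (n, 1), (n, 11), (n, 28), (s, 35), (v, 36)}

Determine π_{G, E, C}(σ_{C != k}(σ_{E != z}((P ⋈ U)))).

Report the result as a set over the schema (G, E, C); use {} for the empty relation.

{(1, t, n), (1, y, n), (11, t, n), (11, y, n), (28, t, n), (28, y, n)}

P ⋈ U (natural join on C): {(k, 23, 31, a, 1), (k, 23, 31, a, 18), (k, 32, 38, t, 1), (k, 32, 38, t, 18), (k, 39, 19, z, 1), (k, 39, 19, z, 18), (n, 32, 24, t, 1), (n, 32, 24, t, 11), (n, 32, 24, t, 28), (n, 4, 28, y, 1), (n, 4, 28, y, 11), (n, 4, 28, y, 28), (n, 6, 30, t, 1), (n, 6, 30, t, 11), (n, 6, 30, t, 28)}
Filtering on E != z leaves {(k, 23, 31, a, 1), (k, 23, 31, a, 18), (k, 32, 38, t, 1), (k, 32, 38, t, 18), (n, 32, 24, t, 1), (n, 32, 24, t, 11), (n, 32, 24, t, 28), (n, 4, 28, y, 1), (n, 4, 28, y, 11), (n, 4, 28, y, 28), (n, 6, 30, t, 1), (n, 6, 30, t, 11), (n, 6, 30, t, 28)}.
Filtering on C != k leaves {(n, 32, 24, t, 1), (n, 32, 24, t, 11), (n, 32, 24, t, 28), (n, 4, 28, y, 1), (n, 4, 28, y, 11), (n, 4, 28, y, 28), (n, 6, 30, t, 1), (n, 6, 30, t, 11), (n, 6, 30, t, 28)}.
Keep only column(s) G, E, C (3 duplicate(s) eliminated): {(1, t, n), (1, y, n), (11, t, n), (11, y, n), (28, t, n), (28, y, n)}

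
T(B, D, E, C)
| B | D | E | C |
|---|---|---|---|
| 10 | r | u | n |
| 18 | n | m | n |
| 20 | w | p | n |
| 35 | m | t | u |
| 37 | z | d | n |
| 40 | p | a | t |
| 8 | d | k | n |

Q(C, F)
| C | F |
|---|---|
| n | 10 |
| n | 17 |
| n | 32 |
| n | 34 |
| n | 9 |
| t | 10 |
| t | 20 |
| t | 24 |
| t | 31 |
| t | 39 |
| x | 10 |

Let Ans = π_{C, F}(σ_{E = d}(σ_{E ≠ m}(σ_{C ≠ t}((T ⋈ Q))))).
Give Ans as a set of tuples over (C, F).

{(n, 10), (n, 17), (n, 32), (n, 34), (n, 9)}

T ⋈ Q (natural join on C): {(10, r, u, n, 10), (10, r, u, n, 17), (10, r, u, n, 32), (10, r, u, n, 34), (10, r, u, n, 9), (18, n, m, n, 10), (18, n, m, n, 17), (18, n, m, n, 32), (18, n, m, n, 34), (18, n, m, n, 9), (20, w, p, n, 10), (20, w, p, n, 17), (20, w, p, n, 32), (20, w, p, n, 34), (20, w, p, n, 9), (37, z, d, n, 10), (37, z, d, n, 17), (37, z, d, n, 32), (37, z, d, n, 34), (37, z, d, n, 9), (40, p, a, t, 10), (40, p, a, t, 20), (40, p, a, t, 24), (40, p, a, t, 31), (40, p, a, t, 39), (8, d, k, n, 10), (8, d, k, n, 17), (8, d, k, n, 32), (8, d, k, n, 34), (8, d, k, n, 9)}
Filtering on C ≠ t leaves {(10, r, u, n, 10), (10, r, u, n, 17), (10, r, u, n, 32), (10, r, u, n, 34), (10, r, u, n, 9), (18, n, m, n, 10), (18, n, m, n, 17), (18, n, m, n, 32), (18, n, m, n, 34), (18, n, m, n, 9), (20, w, p, n, 10), (20, w, p, n, 17), (20, w, p, n, 32), (20, w, p, n, 34), (20, w, p, n, 9), (37, z, d, n, 10), (37, z, d, n, 17), (37, z, d, n, 32), (37, z, d, n, 34), (37, z, d, n, 9), (8, d, k, n, 10), (8, d, k, n, 17), (8, d, k, n, 32), (8, d, k, n, 34), (8, d, k, n, 9)}.
Filtering on E ≠ m leaves {(10, r, u, n, 10), (10, r, u, n, 17), (10, r, u, n, 32), (10, r, u, n, 34), (10, r, u, n, 9), (20, w, p, n, 10), (20, w, p, n, 17), (20, w, p, n, 32), (20, w, p, n, 34), (20, w, p, n, 9), (37, z, d, n, 10), (37, z, d, n, 17), (37, z, d, n, 32), (37, z, d, n, 34), (37, z, d, n, 9), (8, d, k, n, 10), (8, d, k, n, 17), (8, d, k, n, 32), (8, d, k, n, 34), (8, d, k, n, 9)}.
Filtering on E = d leaves {(37, z, d, n, 10), (37, z, d, n, 17), (37, z, d, n, 32), (37, z, d, n, 34), (37, z, d, n, 9)}.
π[C, F]: project onto (C, F) → {(n, 10), (n, 17), (n, 32), (n, 34), (n, 9)}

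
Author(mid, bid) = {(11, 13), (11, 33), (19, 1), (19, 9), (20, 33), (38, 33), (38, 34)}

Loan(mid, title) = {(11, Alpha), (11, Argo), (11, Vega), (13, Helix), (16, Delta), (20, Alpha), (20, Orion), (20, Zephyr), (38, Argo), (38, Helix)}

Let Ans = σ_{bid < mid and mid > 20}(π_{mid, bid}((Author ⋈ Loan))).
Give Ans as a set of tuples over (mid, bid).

Joining Author and Loan on mid yields {(11, 13, Alpha), (11, 13, Argo), (11, 13, Vega), (11, 33, Alpha), (11, 33, Argo), (11, 33, Vega), (20, 33, Alpha), (20, 33, Orion), (20, 33, Zephyr), (38, 33, Argo), (38, 33, Helix), (38, 34, Argo), (38, 34, Helix)}.
Keep only column(s) mid, bid (8 duplicate(s) eliminated): {(11, 13), (11, 33), (20, 33), (38, 33), (38, 34)}
σ[bid < mid and mid > 20]: keep tuples satisfying bid < mid and mid > 20 → {(38, 33), (38, 34)}

{(38, 33), (38, 34)}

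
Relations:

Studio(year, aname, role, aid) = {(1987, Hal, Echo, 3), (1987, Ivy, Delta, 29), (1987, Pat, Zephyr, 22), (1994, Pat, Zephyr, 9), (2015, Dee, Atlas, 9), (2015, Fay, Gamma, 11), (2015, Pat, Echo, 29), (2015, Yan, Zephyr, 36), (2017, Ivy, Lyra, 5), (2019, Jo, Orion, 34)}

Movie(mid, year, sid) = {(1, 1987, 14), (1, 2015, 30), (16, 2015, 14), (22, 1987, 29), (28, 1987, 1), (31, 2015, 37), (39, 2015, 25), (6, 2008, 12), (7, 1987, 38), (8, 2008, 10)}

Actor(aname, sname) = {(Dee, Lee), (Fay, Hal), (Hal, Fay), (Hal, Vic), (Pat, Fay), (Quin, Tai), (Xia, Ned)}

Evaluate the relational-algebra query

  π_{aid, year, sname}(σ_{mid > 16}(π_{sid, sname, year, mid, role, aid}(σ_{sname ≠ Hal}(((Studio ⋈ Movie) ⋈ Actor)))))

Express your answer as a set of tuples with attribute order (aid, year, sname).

Natural join on year: {(1987, Hal, Echo, 3, 1, 14), (1987, Hal, Echo, 3, 22, 29), (1987, Hal, Echo, 3, 28, 1), (1987, Hal, Echo, 3, 7, 38), (1987, Ivy, Delta, 29, 1, 14), (1987, Ivy, Delta, 29, 22, 29), (1987, Ivy, Delta, 29, 28, 1), (1987, Ivy, Delta, 29, 7, 38), (1987, Pat, Zephyr, 22, 1, 14), (1987, Pat, Zephyr, 22, 22, 29), (1987, Pat, Zephyr, 22, 28, 1), (1987, Pat, Zephyr, 22, 7, 38), (2015, Dee, Atlas, 9, 1, 30), (2015, Dee, Atlas, 9, 16, 14), (2015, Dee, Atlas, 9, 31, 37), (2015, Dee, Atlas, 9, 39, 25), (2015, Fay, Gamma, 11, 1, 30), (2015, Fay, Gamma, 11, 16, 14), (2015, Fay, Gamma, 11, 31, 37), (2015, Fay, Gamma, 11, 39, 25), (2015, Pat, Echo, 29, 1, 30), (2015, Pat, Echo, 29, 16, 14), (2015, Pat, Echo, 29, 31, 37), (2015, Pat, Echo, 29, 39, 25), (2015, Yan, Zephyr, 36, 1, 30), (2015, Yan, Zephyr, 36, 16, 14), (2015, Yan, Zephyr, 36, 31, 37), (2015, Yan, Zephyr, 36, 39, 25)}
Natural join on aname: {(1987, Hal, Echo, 3, 1, 14, Fay), (1987, Hal, Echo, 3, 1, 14, Vic), (1987, Hal, Echo, 3, 22, 29, Fay), (1987, Hal, Echo, 3, 22, 29, Vic), (1987, Hal, Echo, 3, 28, 1, Fay), (1987, Hal, Echo, 3, 28, 1, Vic), (1987, Hal, Echo, 3, 7, 38, Fay), (1987, Hal, Echo, 3, 7, 38, Vic), (1987, Pat, Zephyr, 22, 1, 14, Fay), (1987, Pat, Zephyr, 22, 22, 29, Fay), (1987, Pat, Zephyr, 22, 28, 1, Fay), (1987, Pat, Zephyr, 22, 7, 38, Fay), (2015, Dee, Atlas, 9, 1, 30, Lee), (2015, Dee, Atlas, 9, 16, 14, Lee), (2015, Dee, Atlas, 9, 31, 37, Lee), (2015, Dee, Atlas, 9, 39, 25, Lee), (2015, Fay, Gamma, 11, 1, 30, Hal), (2015, Fay, Gamma, 11, 16, 14, Hal), (2015, Fay, Gamma, 11, 31, 37, Hal), (2015, Fay, Gamma, 11, 39, 25, Hal), (2015, Pat, Echo, 29, 1, 30, Fay), (2015, Pat, Echo, 29, 16, 14, Fay), (2015, Pat, Echo, 29, 31, 37, Fay), (2015, Pat, Echo, 29, 39, 25, Fay)}
Apply σ_{sname ≠ Hal}; surviving tuples: {(1987, Hal, Echo, 3, 1, 14, Fay), (1987, Hal, Echo, 3, 1, 14, Vic), (1987, Hal, Echo, 3, 22, 29, Fay), (1987, Hal, Echo, 3, 22, 29, Vic), (1987, Hal, Echo, 3, 28, 1, Fay), (1987, Hal, Echo, 3, 28, 1, Vic), (1987, Hal, Echo, 3, 7, 38, Fay), (1987, Hal, Echo, 3, 7, 38, Vic), (1987, Pat, Zephyr, 22, 1, 14, Fay), (1987, Pat, Zephyr, 22, 22, 29, Fay), (1987, Pat, Zephyr, 22, 28, 1, Fay), (1987, Pat, Zephyr, 22, 7, 38, Fay), (2015, Dee, Atlas, 9, 1, 30, Lee), (2015, Dee, Atlas, 9, 16, 14, Lee), (2015, Dee, Atlas, 9, 31, 37, Lee), (2015, Dee, Atlas, 9, 39, 25, Lee), (2015, Pat, Echo, 29, 1, 30, Fay), (2015, Pat, Echo, 29, 16, 14, Fay), (2015, Pat, Echo, 29, 31, 37, Fay), (2015, Pat, Echo, 29, 39, 25, Fay)}
π_{sid, sname, year, mid, role, aid} gives {(1, Fay, 1987, 28, Echo, 3), (1, Fay, 1987, 28, Zephyr, 22), (1, Vic, 1987, 28, Echo, 3), (14, Fay, 1987, 1, Echo, 3), (14, Fay, 1987, 1, Zephyr, 22), (14, Fay, 2015, 16, Echo, 29), (14, Lee, 2015, 16, Atlas, 9), (14, Vic, 1987, 1, Echo, 3), (25, Fay, 2015, 39, Echo, 29), (25, Lee, 2015, 39, Atlas, 9), (29, Fay, 1987, 22, Echo, 3), (29, Fay, 1987, 22, Zephyr, 22), (29, Vic, 1987, 22, Echo, 3), (30, Fay, 2015, 1, Echo, 29), (30, Lee, 2015, 1, Atlas, 9), (37, Fay, 2015, 31, Echo, 29), (37, Lee, 2015, 31, Atlas, 9), (38, Fay, 1987, 7, Echo, 3), (38, Fay, 1987, 7, Zephyr, 22), (38, Vic, 1987, 7, Echo, 3)}.
Apply σ_{mid > 16}; surviving tuples: {(1, Fay, 1987, 28, Echo, 3), (1, Fay, 1987, 28, Zephyr, 22), (1, Vic, 1987, 28, Echo, 3), (25, Fay, 2015, 39, Echo, 29), (25, Lee, 2015, 39, Atlas, 9), (29, Fay, 1987, 22, Echo, 3), (29, Fay, 1987, 22, Zephyr, 22), (29, Vic, 1987, 22, Echo, 3), (37, Fay, 2015, 31, Echo, 29), (37, Lee, 2015, 31, Atlas, 9)}
π_{aid, year, sname} gives {(22, 1987, Fay), (29, 2015, Fay), (3, 1987, Fay), (3, 1987, Vic), (9, 2015, Lee)} (5 duplicate(s) eliminated).

{(22, 1987, Fay), (29, 2015, Fay), (3, 1987, Fay), (3, 1987, Vic), (9, 2015, Lee)}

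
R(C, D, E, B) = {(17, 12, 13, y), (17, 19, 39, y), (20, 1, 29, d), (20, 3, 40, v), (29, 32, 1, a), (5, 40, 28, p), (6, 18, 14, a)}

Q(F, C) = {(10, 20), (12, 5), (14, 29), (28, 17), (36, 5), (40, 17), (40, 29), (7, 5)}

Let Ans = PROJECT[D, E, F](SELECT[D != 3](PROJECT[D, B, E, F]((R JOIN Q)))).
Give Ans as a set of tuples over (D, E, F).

{(1, 29, 10), (12, 13, 28), (12, 13, 40), (19, 39, 28), (19, 39, 40), (32, 1, 14), (32, 1, 40), (40, 28, 12), (40, 28, 36), (40, 28, 7)}

R ⋈ Q (natural join on C): {(17, 12, 13, y, 28), (17, 12, 13, y, 40), (17, 19, 39, y, 28), (17, 19, 39, y, 40), (20, 1, 29, d, 10), (20, 3, 40, v, 10), (29, 32, 1, a, 14), (29, 32, 1, a, 40), (5, 40, 28, p, 12), (5, 40, 28, p, 36), (5, 40, 28, p, 7)}
π[D, B, E, F]: project onto (D, B, E, F) → {(1, d, 29, 10), (12, y, 13, 28), (12, y, 13, 40), (19, y, 39, 28), (19, y, 39, 40), (3, v, 40, 10), (32, a, 1, 14), (32, a, 1, 40), (40, p, 28, 12), (40, p, 28, 36), (40, p, 28, 7)}
Filtering on D != 3 leaves {(1, d, 29, 10), (12, y, 13, 28), (12, y, 13, 40), (19, y, 39, 28), (19, y, 39, 40), (32, a, 1, 14), (32, a, 1, 40), (40, p, 28, 12), (40, p, 28, 36), (40, p, 28, 7)}.
π[D, E, F]: project onto (D, E, F) → {(1, 29, 10), (12, 13, 28), (12, 13, 40), (19, 39, 28), (19, 39, 40), (32, 1, 14), (32, 1, 40), (40, 28, 12), (40, 28, 36), (40, 28, 7)}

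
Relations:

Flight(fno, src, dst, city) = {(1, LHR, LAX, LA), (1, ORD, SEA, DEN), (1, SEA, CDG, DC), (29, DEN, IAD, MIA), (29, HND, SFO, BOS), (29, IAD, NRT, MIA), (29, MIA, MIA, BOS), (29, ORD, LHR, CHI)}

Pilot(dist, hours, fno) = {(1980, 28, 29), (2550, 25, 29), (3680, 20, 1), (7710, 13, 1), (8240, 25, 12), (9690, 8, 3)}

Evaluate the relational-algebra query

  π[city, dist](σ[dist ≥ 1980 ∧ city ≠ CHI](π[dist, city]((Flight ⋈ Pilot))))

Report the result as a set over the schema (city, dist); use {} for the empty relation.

Natural join on fno: {(1, LHR, LAX, LA, 3680, 20), (1, LHR, LAX, LA, 7710, 13), (1, ORD, SEA, DEN, 3680, 20), (1, ORD, SEA, DEN, 7710, 13), (1, SEA, CDG, DC, 3680, 20), (1, SEA, CDG, DC, 7710, 13), (29, DEN, IAD, MIA, 1980, 28), (29, DEN, IAD, MIA, 2550, 25), (29, HND, SFO, BOS, 1980, 28), (29, HND, SFO, BOS, 2550, 25), (29, IAD, NRT, MIA, 1980, 28), (29, IAD, NRT, MIA, 2550, 25), (29, MIA, MIA, BOS, 1980, 28), (29, MIA, MIA, BOS, 2550, 25), (29, ORD, LHR, CHI, 1980, 28), (29, ORD, LHR, CHI, 2550, 25)}
Projecting to dist, city (4 duplicate(s) eliminated): {(1980, BOS), (1980, CHI), (1980, MIA), (2550, BOS), (2550, CHI), (2550, MIA), (3680, DC), (3680, DEN), (3680, LA), (7710, DC), (7710, DEN), (7710, LA)}
Selection dist ≥ 1980 ∧ city ≠ CHI: {(1980, BOS), (1980, MIA), (2550, BOS), (2550, MIA), (3680, DC), (3680, DEN), (3680, LA), (7710, DC), (7710, DEN), (7710, LA)}
Projecting to city, dist: {(BOS, 1980), (BOS, 2550), (DC, 3680), (DC, 7710), (DEN, 3680), (DEN, 7710), (LA, 3680), (LA, 7710), (MIA, 1980), (MIA, 2550)}

{(BOS, 1980), (BOS, 2550), (DC, 3680), (DC, 7710), (DEN, 3680), (DEN, 7710), (LA, 3680), (LA, 7710), (MIA, 1980), (MIA, 2550)}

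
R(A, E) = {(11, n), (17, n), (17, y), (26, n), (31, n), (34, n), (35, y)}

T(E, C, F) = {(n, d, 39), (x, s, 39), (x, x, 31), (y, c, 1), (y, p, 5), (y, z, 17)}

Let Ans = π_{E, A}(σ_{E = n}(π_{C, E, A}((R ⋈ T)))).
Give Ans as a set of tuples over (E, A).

R ⋈ T (natural join on E): {(11, n, d, 39), (17, n, d, 39), (17, y, c, 1), (17, y, p, 5), (17, y, z, 17), (26, n, d, 39), (31, n, d, 39), (34, n, d, 39), (35, y, c, 1), (35, y, p, 5), (35, y, z, 17)}
π[C, E, A]: project onto (C, E, A) → {(c, y, 17), (c, y, 35), (d, n, 11), (d, n, 17), (d, n, 26), (d, n, 31), (d, n, 34), (p, y, 17), (p, y, 35), (z, y, 17), (z, y, 35)}
Apply σ_{E = n}; surviving tuples: {(d, n, 11), (d, n, 17), (d, n, 26), (d, n, 31), (d, n, 34)}
π[E, A]: project onto (E, A) → {(n, 11), (n, 17), (n, 26), (n, 31), (n, 34)}

{(n, 11), (n, 17), (n, 26), (n, 31), (n, 34)}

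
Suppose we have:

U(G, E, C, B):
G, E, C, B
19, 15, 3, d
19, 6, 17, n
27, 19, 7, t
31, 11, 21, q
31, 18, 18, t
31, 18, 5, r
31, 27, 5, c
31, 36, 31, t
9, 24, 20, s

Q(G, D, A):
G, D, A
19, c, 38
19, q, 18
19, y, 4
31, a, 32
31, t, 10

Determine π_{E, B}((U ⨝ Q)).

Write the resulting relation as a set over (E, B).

Natural join on G: {(19, 15, 3, d, c, 38), (19, 15, 3, d, q, 18), (19, 15, 3, d, y, 4), (19, 6, 17, n, c, 38), (19, 6, 17, n, q, 18), (19, 6, 17, n, y, 4), (31, 11, 21, q, a, 32), (31, 11, 21, q, t, 10), (31, 18, 18, t, a, 32), (31, 18, 18, t, t, 10), (31, 18, 5, r, a, 32), (31, 18, 5, r, t, 10), (31, 27, 5, c, a, 32), (31, 27, 5, c, t, 10), (31, 36, 31, t, a, 32), (31, 36, 31, t, t, 10)}
Projecting to E, B (9 duplicate(s) eliminated): {(11, q), (15, d), (18, r), (18, t), (27, c), (36, t), (6, n)}

{(11, q), (15, d), (18, r), (18, t), (27, c), (36, t), (6, n)}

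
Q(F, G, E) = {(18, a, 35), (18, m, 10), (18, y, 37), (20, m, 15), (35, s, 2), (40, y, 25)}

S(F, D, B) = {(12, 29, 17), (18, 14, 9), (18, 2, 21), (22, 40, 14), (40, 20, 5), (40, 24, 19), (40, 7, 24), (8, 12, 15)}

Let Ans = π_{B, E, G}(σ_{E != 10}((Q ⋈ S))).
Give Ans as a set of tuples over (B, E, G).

Natural join on F: {(18, a, 35, 14, 9), (18, a, 35, 2, 21), (18, m, 10, 14, 9), (18, m, 10, 2, 21), (18, y, 37, 14, 9), (18, y, 37, 2, 21), (40, y, 25, 20, 5), (40, y, 25, 24, 19), (40, y, 25, 7, 24)}
Apply σ_{E != 10}; surviving tuples: {(18, a, 35, 14, 9), (18, a, 35, 2, 21), (18, y, 37, 14, 9), (18, y, 37, 2, 21), (40, y, 25, 20, 5), (40, y, 25, 24, 19), (40, y, 25, 7, 24)}
π[B, E, G]: project onto (B, E, G) → {(19, 25, y), (21, 35, a), (21, 37, y), (24, 25, y), (5, 25, y), (9, 35, a), (9, 37, y)}

{(19, 25, y), (21, 35, a), (21, 37, y), (24, 25, y), (5, 25, y), (9, 35, a), (9, 37, y)}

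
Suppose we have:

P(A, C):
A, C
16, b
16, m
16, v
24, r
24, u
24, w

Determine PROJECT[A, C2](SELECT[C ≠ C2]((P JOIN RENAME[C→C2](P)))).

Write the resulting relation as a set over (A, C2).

ρ[C→C2]: schema becomes (A, C2); tuples unchanged.
Natural join on A: {(16, b, b), (16, b, m), (16, b, v), (16, m, b), (16, m, m), (16, m, v), (16, v, b), (16, v, m), (16, v, v), (24, r, r), (24, r, u), (24, r, w), (24, u, r), (24, u, u), (24, u, w), (24, w, r), (24, w, u), (24, w, w)}
Filtering on C ≠ C2 leaves {(16, b, m), (16, b, v), (16, m, b), (16, m, v), (16, v, b), (16, v, m), (24, r, u), (24, r, w), (24, u, r), (24, u, w), (24, w, r), (24, w, u)}.
π[A, C2]: project onto (A, C2) (6 duplicate(s) eliminated) → {(16, b), (16, m), (16, v), (24, r), (24, u), (24, w)}

{(16, b), (16, m), (16, v), (24, r), (24, u), (24, w)}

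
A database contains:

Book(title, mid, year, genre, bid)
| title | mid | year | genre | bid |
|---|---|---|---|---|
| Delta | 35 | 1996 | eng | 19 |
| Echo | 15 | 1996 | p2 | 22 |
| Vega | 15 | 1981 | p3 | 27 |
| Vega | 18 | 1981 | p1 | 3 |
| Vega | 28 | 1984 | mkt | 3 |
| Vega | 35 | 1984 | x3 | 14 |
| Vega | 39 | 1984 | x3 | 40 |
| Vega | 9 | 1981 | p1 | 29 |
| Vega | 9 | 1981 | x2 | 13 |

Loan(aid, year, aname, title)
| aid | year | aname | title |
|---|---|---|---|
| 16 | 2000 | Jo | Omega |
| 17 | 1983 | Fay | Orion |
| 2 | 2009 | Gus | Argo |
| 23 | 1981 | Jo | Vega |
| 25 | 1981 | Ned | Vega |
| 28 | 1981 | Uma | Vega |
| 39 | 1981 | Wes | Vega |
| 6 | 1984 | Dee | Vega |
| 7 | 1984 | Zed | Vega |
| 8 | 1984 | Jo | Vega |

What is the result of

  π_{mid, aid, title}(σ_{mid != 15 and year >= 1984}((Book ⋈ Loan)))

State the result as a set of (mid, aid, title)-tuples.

Joining Book and Loan on title, year yields {(Vega, 15, 1981, p3, 27, 23, Jo), (Vega, 15, 1981, p3, 27, 25, Ned), (Vega, 15, 1981, p3, 27, 28, Uma), (Vega, 15, 1981, p3, 27, 39, Wes), (Vega, 18, 1981, p1, 3, 23, Jo), (Vega, 18, 1981, p1, 3, 25, Ned), (Vega, 18, 1981, p1, 3, 28, Uma), (Vega, 18, 1981, p1, 3, 39, Wes), (Vega, 28, 1984, mkt, 3, 6, Dee), (Vega, 28, 1984, mkt, 3, 7, Zed), (Vega, 28, 1984, mkt, 3, 8, Jo), (Vega, 35, 1984, x3, 14, 6, Dee), (Vega, 35, 1984, x3, 14, 7, Zed), (Vega, 35, 1984, x3, 14, 8, Jo), (Vega, 39, 1984, x3, 40, 6, Dee), (Vega, 39, 1984, x3, 40, 7, Zed), (Vega, 39, 1984, x3, 40, 8, Jo), (Vega, 9, 1981, p1, 29, 23, Jo), (Vega, 9, 1981, p1, 29, 25, Ned), (Vega, 9, 1981, p1, 29, 28, Uma), (Vega, 9, 1981, p1, 29, 39, Wes), (Vega, 9, 1981, x2, 13, 23, Jo), (Vega, 9, 1981, x2, 13, 25, Ned), (Vega, 9, 1981, x2, 13, 28, Uma), (Vega, 9, 1981, x2, 13, 39, Wes)}.
σ[mid != 15 and year >= 1984]: keep tuples satisfying mid != 15 and year >= 1984 → {(Vega, 28, 1984, mkt, 3, 6, Dee), (Vega, 28, 1984, mkt, 3, 7, Zed), (Vega, 28, 1984, mkt, 3, 8, Jo), (Vega, 35, 1984, x3, 14, 6, Dee), (Vega, 35, 1984, x3, 14, 7, Zed), (Vega, 35, 1984, x3, 14, 8, Jo), (Vega, 39, 1984, x3, 40, 6, Dee), (Vega, 39, 1984, x3, 40, 7, Zed), (Vega, 39, 1984, x3, 40, 8, Jo)}
Projecting to mid, aid, title: {(28, 6, Vega), (28, 7, Vega), (28, 8, Vega), (35, 6, Vega), (35, 7, Vega), (35, 8, Vega), (39, 6, Vega), (39, 7, Vega), (39, 8, Vega)}

{(28, 6, Vega), (28, 7, Vega), (28, 8, Vega), (35, 6, Vega), (35, 7, Vega), (35, 8, Vega), (39, 6, Vega), (39, 7, Vega), (39, 8, Vega)}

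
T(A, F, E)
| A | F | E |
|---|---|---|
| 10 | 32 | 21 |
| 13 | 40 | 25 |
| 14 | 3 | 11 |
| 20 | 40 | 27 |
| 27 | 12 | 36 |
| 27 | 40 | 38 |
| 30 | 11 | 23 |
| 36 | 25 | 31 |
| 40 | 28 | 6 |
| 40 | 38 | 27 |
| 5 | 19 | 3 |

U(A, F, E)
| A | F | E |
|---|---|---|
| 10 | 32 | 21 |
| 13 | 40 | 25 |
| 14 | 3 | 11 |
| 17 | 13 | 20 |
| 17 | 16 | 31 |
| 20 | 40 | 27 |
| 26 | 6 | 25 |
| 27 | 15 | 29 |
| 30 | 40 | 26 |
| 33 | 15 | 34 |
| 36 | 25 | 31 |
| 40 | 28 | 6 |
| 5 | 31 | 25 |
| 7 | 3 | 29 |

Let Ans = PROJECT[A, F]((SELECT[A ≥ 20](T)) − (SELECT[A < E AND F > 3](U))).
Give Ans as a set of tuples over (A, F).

{(27, 12), (27, 40), (30, 11), (36, 25), (40, 28), (40, 38)}

Selection A ≥ 20: {(20, 40, 27), (27, 12, 36), (27, 40, 38), (30, 11, 23), (36, 25, 31), (40, 28, 6), (40, 38, 27)}
Selection A < E AND F > 3: {(10, 32, 21), (13, 40, 25), (17, 13, 20), (17, 16, 31), (20, 40, 27), (27, 15, 29), (33, 15, 34), (5, 31, 25)}
Set difference of the two operands is {(27, 12, 36), (27, 40, 38), (30, 11, 23), (36, 25, 31), (40, 28, 6), (40, 38, 27)}.
Projecting to A, F: {(27, 12), (27, 40), (30, 11), (36, 25), (40, 28), (40, 38)}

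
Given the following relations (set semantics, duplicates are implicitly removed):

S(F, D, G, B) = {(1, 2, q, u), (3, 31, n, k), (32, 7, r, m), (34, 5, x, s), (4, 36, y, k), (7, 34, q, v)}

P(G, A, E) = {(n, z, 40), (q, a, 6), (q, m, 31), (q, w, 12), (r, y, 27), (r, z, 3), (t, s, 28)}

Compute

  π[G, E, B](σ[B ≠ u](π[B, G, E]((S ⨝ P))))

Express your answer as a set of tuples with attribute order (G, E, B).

{(n, 40, k), (q, 12, v), (q, 31, v), (q, 6, v), (r, 27, m), (r, 3, m)}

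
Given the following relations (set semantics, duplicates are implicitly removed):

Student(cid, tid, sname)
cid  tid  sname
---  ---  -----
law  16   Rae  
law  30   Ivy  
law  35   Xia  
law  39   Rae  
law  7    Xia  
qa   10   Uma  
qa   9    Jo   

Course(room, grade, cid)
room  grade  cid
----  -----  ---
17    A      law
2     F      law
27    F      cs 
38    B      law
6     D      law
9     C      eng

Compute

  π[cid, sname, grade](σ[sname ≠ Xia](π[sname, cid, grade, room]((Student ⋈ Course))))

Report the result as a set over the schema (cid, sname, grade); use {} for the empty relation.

{(law, Ivy, A), (law, Ivy, B), (law, Ivy, D), (law, Ivy, F), (law, Rae, A), (law, Rae, B), (law, Rae, D), (law, Rae, F)}

Joining Student and Course on cid yields {(law, 16, Rae, 17, A), (law, 16, Rae, 2, F), (law, 16, Rae, 38, B), (law, 16, Rae, 6, D), (law, 30, Ivy, 17, A), (law, 30, Ivy, 2, F), (law, 30, Ivy, 38, B), (law, 30, Ivy, 6, D), (law, 35, Xia, 17, A), (law, 35, Xia, 2, F), (law, 35, Xia, 38, B), (law, 35, Xia, 6, D), (law, 39, Rae, 17, A), (law, 39, Rae, 2, F), (law, 39, Rae, 38, B), (law, 39, Rae, 6, D), (law, 7, Xia, 17, A), (law, 7, Xia, 2, F), (law, 7, Xia, 38, B), (law, 7, Xia, 6, D)}.
π[sname, cid, grade, room]: project onto (sname, cid, grade, room) (8 duplicate(s) eliminated) → {(Ivy, law, A, 17), (Ivy, law, B, 38), (Ivy, law, D, 6), (Ivy, law, F, 2), (Rae, law, A, 17), (Rae, law, B, 38), (Rae, law, D, 6), (Rae, law, F, 2), (Xia, law, A, 17), (Xia, law, B, 38), (Xia, law, D, 6), (Xia, law, F, 2)}
Selection sname ≠ Xia: {(Ivy, law, A, 17), (Ivy, law, B, 38), (Ivy, law, D, 6), (Ivy, law, F, 2), (Rae, law, A, 17), (Rae, law, B, 38), (Rae, law, D, 6), (Rae, law, F, 2)}
π[cid, sname, grade]: project onto (cid, sname, grade) → {(law, Ivy, A), (law, Ivy, B), (law, Ivy, D), (law, Ivy, F), (law, Rae, A), (law, Rae, B), (law, Rae, D), (law, Rae, F)}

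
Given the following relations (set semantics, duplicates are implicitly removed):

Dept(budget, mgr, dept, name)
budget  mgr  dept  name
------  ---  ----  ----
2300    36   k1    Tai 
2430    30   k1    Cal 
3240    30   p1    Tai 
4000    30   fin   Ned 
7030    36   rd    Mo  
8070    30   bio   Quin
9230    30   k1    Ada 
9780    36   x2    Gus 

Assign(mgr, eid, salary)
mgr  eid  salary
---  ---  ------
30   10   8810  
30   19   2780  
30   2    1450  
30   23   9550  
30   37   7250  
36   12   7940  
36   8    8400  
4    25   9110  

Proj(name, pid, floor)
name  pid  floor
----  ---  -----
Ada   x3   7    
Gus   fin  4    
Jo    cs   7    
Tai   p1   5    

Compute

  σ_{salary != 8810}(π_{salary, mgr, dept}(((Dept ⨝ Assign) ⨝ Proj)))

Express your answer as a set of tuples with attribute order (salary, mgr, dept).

{(1450, 30, k1), (1450, 30, p1), (2780, 30, k1), (2780, 30, p1), (7250, 30, k1), (7250, 30, p1), (7940, 36, k1), (7940, 36, x2), (8400, 36, k1), (8400, 36, x2), (9550, 30, k1), (9550, 30, p1)}

Joining Dept and Assign on mgr yields {(2300, 36, k1, Tai, 12, 7940), (2300, 36, k1, Tai, 8, 8400), (2430, 30, k1, Cal, 10, 8810), (2430, 30, k1, Cal, 19, 2780), (2430, 30, k1, Cal, 2, 1450), (2430, 30, k1, Cal, 23, 9550), (2430, 30, k1, Cal, 37, 7250), (3240, 30, p1, Tai, 10, 8810), (3240, 30, p1, Tai, 19, 2780), (3240, 30, p1, Tai, 2, 1450), (3240, 30, p1, Tai, 23, 9550), (3240, 30, p1, Tai, 37, 7250), (4000, 30, fin, Ned, 10, 8810), (4000, 30, fin, Ned, 19, 2780), (4000, 30, fin, Ned, 2, 1450), (4000, 30, fin, Ned, 23, 9550), (4000, 30, fin, Ned, 37, 7250), (7030, 36, rd, Mo, 12, 7940), (7030, 36, rd, Mo, 8, 8400), (8070, 30, bio, Quin, 10, 8810), (8070, 30, bio, Quin, 19, 2780), (8070, 30, bio, Quin, 2, 1450), (8070, 30, bio, Quin, 23, 9550), (8070, 30, bio, Quin, 37, 7250), (9230, 30, k1, Ada, 10, 8810), (9230, 30, k1, Ada, 19, 2780), (9230, 30, k1, Ada, 2, 1450), (9230, 30, k1, Ada, 23, 9550), (9230, 30, k1, Ada, 37, 7250), (9780, 36, x2, Gus, 12, 7940), (9780, 36, x2, Gus, 8, 8400)}.
Joining (Dept ⨝ Assign) and Proj on name yields {(2300, 36, k1, Tai, 12, 7940, p1, 5), (2300, 36, k1, Tai, 8, 8400, p1, 5), (3240, 30, p1, Tai, 10, 8810, p1, 5), (3240, 30, p1, Tai, 19, 2780, p1, 5), (3240, 30, p1, Tai, 2, 1450, p1, 5), (3240, 30, p1, Tai, 23, 9550, p1, 5), (3240, 30, p1, Tai, 37, 7250, p1, 5), (9230, 30, k1, Ada, 10, 8810, x3, 7), (9230, 30, k1, Ada, 19, 2780, x3, 7), (9230, 30, k1, Ada, 2, 1450, x3, 7), (9230, 30, k1, Ada, 23, 9550, x3, 7), (9230, 30, k1, Ada, 37, 7250, x3, 7), (9780, 36, x2, Gus, 12, 7940, fin, 4), (9780, 36, x2, Gus, 8, 8400, fin, 4)}.
π[salary, mgr, dept]: project onto (salary, mgr, dept) → {(1450, 30, k1), (1450, 30, p1), (2780, 30, k1), (2780, 30, p1), (7250, 30, k1), (7250, 30, p1), (7940, 36, k1), (7940, 36, x2), (8400, 36, k1), (8400, 36, x2), (8810, 30, k1), (8810, 30, p1), (9550, 30, k1), (9550, 30, p1)}
Apply σ_{salary != 8810}; surviving tuples: {(1450, 30, k1), (1450, 30, p1), (2780, 30, k1), (2780, 30, p1), (7250, 30, k1), (7250, 30, p1), (7940, 36, k1), (7940, 36, x2), (8400, 36, k1), (8400, 36, x2), (9550, 30, k1), (9550, 30, p1)}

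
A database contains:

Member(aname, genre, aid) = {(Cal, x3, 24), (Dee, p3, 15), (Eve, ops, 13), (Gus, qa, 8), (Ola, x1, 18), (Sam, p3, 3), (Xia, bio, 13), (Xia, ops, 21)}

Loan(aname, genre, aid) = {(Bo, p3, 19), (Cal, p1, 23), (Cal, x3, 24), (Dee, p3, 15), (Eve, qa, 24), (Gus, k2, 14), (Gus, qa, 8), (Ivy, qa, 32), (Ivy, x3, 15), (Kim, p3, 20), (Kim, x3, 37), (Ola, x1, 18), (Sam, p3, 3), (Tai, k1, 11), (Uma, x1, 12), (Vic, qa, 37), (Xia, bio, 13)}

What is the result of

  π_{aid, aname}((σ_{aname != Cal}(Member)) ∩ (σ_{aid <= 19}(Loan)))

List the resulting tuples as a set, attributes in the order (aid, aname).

{(13, Xia), (15, Dee), (18, Ola), (3, Sam), (8, Gus)}

Apply σ_{aname != Cal}; surviving tuples: {(Dee, p3, 15), (Eve, ops, 13), (Gus, qa, 8), (Ola, x1, 18), (Sam, p3, 3), (Xia, bio, 13), (Xia, ops, 21)}
Apply σ_{aid <= 19}; surviving tuples: {(Bo, p3, 19), (Dee, p3, 15), (Gus, k2, 14), (Gus, qa, 8), (Ivy, x3, 15), (Ola, x1, 18), (Sam, p3, 3), (Tai, k1, 11), (Uma, x1, 12), (Xia, bio, 13)}
Set intersection of the two operands is {(Dee, p3, 15), (Gus, qa, 8), (Ola, x1, 18), (Sam, p3, 3), (Xia, bio, 13)}.
Keep only column(s) aid, aname: {(13, Xia), (15, Dee), (18, Ola), (3, Sam), (8, Gus)}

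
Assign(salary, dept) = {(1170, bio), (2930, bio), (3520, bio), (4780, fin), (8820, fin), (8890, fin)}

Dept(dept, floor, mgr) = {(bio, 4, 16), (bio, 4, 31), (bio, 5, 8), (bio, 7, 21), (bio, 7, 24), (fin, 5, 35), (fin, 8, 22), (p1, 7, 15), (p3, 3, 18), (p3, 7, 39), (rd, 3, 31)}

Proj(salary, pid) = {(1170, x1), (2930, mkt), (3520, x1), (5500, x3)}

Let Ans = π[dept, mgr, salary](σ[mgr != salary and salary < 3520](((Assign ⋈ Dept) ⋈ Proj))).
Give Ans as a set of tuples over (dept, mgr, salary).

{(bio, 16, 1170), (bio, 16, 2930), (bio, 21, 1170), (bio, 21, 2930), (bio, 24, 1170), (bio, 24, 2930), (bio, 31, 1170), (bio, 31, 2930), (bio, 8, 1170), (bio, 8, 2930)}

Natural join on dept: {(1170, bio, 4, 16), (1170, bio, 4, 31), (1170, bio, 5, 8), (1170, bio, 7, 21), (1170, bio, 7, 24), (2930, bio, 4, 16), (2930, bio, 4, 31), (2930, bio, 5, 8), (2930, bio, 7, 21), (2930, bio, 7, 24), (3520, bio, 4, 16), (3520, bio, 4, 31), (3520, bio, 5, 8), (3520, bio, 7, 21), (3520, bio, 7, 24), (4780, fin, 5, 35), (4780, fin, 8, 22), (8820, fin, 5, 35), (8820, fin, 8, 22), (8890, fin, 5, 35), (8890, fin, 8, 22)}
Natural join on salary: {(1170, bio, 4, 16, x1), (1170, bio, 4, 31, x1), (1170, bio, 5, 8, x1), (1170, bio, 7, 21, x1), (1170, bio, 7, 24, x1), (2930, bio, 4, 16, mkt), (2930, bio, 4, 31, mkt), (2930, bio, 5, 8, mkt), (2930, bio, 7, 21, mkt), (2930, bio, 7, 24, mkt), (3520, bio, 4, 16, x1), (3520, bio, 4, 31, x1), (3520, bio, 5, 8, x1), (3520, bio, 7, 21, x1), (3520, bio, 7, 24, x1)}
Selection mgr != salary and salary < 3520: {(1170, bio, 4, 16, x1), (1170, bio, 4, 31, x1), (1170, bio, 5, 8, x1), (1170, bio, 7, 21, x1), (1170, bio, 7, 24, x1), (2930, bio, 4, 16, mkt), (2930, bio, 4, 31, mkt), (2930, bio, 5, 8, mkt), (2930, bio, 7, 21, mkt), (2930, bio, 7, 24, mkt)}
Projecting to dept, mgr, salary: {(bio, 16, 1170), (bio, 16, 2930), (bio, 21, 1170), (bio, 21, 2930), (bio, 24, 1170), (bio, 24, 2930), (bio, 31, 1170), (bio, 31, 2930), (bio, 8, 1170), (bio, 8, 2930)}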